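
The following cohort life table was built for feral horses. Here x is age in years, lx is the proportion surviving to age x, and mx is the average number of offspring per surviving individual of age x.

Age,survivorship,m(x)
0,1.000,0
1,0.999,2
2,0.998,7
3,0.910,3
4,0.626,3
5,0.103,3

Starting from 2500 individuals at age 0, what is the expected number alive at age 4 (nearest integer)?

Expected survivors = N0 · l_4 = 2500 × 0.626 = 1565 → 1565

1565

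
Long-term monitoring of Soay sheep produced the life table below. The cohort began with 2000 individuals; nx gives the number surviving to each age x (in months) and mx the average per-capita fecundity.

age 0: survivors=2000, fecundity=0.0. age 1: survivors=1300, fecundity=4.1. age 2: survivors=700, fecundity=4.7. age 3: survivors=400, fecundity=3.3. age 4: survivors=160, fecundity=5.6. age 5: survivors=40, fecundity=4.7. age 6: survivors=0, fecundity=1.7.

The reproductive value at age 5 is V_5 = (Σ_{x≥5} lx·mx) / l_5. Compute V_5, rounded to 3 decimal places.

4.700

lx = nx/n0 = nx/2000: 1, 0.65, 0.35, 0.2, 0.08, 0.02, 0
lx·mx for x ≥ 5: 0.094, 0 → sum = 0.094
V_5 = 0.094 / l_5 = 0.094 / 0.02 = 4.7 → 4.700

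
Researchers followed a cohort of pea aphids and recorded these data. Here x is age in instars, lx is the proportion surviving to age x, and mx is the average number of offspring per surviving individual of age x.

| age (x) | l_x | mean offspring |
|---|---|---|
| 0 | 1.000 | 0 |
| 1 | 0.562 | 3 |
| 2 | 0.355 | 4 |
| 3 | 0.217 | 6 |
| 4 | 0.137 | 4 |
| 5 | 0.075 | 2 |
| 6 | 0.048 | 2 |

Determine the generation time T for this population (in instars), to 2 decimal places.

2.30

lx·mx: 0, 1.686, 1.42, 1.302, 0.548, 0.15, 0.096 → R0 = 5.202
x·lx·mx: 0, 1.686, 2.84, 3.906, 2.192, 0.75, 0.576 → Σ = 11.95
T = 11.95 / 5.202 = 2.297193… → 2.30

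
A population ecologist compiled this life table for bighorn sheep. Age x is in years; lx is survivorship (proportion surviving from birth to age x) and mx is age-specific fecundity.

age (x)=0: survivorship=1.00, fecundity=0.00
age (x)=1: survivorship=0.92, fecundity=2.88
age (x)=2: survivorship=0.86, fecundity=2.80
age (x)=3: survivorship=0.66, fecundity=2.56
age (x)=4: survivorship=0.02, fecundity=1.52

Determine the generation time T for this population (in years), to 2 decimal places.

1.87

lx·mx: 0, 2.6496, 2.408, 1.6896, 0.0304 → R0 = 6.7776
x·lx·mx: 0, 2.6496, 4.816, 5.0688, 0.1216 → Σ = 12.656
T = 12.656 / 6.7776 = 1.867328… → 1.87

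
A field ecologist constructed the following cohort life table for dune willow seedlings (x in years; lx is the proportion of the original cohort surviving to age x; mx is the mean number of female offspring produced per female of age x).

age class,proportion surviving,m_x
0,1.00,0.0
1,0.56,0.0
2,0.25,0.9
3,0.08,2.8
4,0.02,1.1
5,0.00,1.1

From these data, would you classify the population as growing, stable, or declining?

R0 = Σ lx·mx = 0 + 0 + 0.225 + 0.224 + 0.022 + 0 = 0.471
R0 < 1, so the population is declining.

declining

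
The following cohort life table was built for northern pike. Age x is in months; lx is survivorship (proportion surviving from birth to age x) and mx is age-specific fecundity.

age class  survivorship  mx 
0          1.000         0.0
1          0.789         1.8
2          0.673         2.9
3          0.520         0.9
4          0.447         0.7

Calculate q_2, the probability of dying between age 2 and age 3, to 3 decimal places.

q_2 = (l_2 − l_3) / l_2 = (0.673 − 0.52) / 0.673
     = 0.153 / 0.673 = 0.22734… → 0.227

0.227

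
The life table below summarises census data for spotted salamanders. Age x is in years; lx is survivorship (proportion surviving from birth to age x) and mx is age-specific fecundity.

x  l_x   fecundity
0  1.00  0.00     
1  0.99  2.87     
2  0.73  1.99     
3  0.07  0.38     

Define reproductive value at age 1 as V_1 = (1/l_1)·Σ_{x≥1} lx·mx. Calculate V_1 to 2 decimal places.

4.36

lx·mx for x ≥ 1: 2.8413, 1.4527, 0.0266 → sum = 4.3206
V_1 = 4.3206 / l_1 = 4.3206 / 0.99 = 4.364242… → 4.36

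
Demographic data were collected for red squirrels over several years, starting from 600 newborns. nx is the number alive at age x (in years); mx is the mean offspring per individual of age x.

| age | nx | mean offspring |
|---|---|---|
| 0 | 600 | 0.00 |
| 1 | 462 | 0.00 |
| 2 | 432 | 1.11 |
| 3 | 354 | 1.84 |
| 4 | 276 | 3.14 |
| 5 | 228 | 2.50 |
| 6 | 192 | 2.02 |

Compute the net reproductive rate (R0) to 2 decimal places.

4.93

lx = nx/n0 = nx/600: 1, 0.77, 0.72, 0.59, 0.46, 0.38, 0.32
lx·mx by age: 0, 0, 0.7992, 1.0856, 1.4444, 0.95, 0.6464
R0 = Σ lx·mx = 4.9256 → 4.93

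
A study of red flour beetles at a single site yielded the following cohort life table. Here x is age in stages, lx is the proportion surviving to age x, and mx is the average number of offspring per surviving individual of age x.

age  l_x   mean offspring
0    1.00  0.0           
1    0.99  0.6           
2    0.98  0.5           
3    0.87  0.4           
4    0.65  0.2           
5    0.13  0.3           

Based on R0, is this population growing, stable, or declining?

R0 = Σ lx·mx = 0 + 0.594 + 0.49 + 0.348 + 0.13 + 0.039 = 1.601
R0 > 1, so the population is growing.

growing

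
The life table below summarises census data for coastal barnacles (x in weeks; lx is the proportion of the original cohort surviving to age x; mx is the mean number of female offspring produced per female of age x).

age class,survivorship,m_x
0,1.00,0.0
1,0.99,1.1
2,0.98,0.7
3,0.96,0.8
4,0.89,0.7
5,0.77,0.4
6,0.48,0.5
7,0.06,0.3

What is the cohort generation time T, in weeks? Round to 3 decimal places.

2.777

lx·mx: 0, 1.089, 0.686, 0.768, 0.623, 0.308, 0.24, 0.018 → R0 = 3.732
x·lx·mx: 0, 1.089, 1.372, 2.304, 2.492, 1.54, 1.44, 0.126 → Σ = 10.363
T = 10.363 / 3.732 = 2.776795… → 2.777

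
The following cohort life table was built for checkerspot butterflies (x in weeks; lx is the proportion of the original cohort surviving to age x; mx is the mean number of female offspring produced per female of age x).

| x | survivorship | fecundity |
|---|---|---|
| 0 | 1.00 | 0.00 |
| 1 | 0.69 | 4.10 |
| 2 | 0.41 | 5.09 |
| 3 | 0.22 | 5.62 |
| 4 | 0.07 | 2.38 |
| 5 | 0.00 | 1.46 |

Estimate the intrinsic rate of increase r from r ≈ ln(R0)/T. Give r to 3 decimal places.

1.024

R0 = Σ lx·mx = 0 + 2.829 + 2.0869 + 1.2364 + 0.1666 + 0 = 6.3189
Σ x·lx·mx = 11.3784; T = 11.3784/6.3189 = 1.80069…
r ≈ ln(R0)/T = ln(6.3189)/1.80069… = 1.0238… → 1.024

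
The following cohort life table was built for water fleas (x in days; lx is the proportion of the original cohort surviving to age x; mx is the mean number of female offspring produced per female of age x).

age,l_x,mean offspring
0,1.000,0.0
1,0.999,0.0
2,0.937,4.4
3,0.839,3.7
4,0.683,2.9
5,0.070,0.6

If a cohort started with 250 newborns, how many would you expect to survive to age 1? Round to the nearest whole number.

Expected survivors = N0 · l_1 = 250 × 0.999 = 249.75 → 250

250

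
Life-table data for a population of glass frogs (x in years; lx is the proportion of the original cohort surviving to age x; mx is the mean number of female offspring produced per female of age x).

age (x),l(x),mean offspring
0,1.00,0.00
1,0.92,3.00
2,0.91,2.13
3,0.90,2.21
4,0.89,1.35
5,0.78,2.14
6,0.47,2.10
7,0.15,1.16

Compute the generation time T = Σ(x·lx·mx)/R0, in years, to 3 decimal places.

3.069

lx·mx: 0, 2.76, 1.9383, 1.989, 1.2015, 1.6692, 0.987, 0.174 → R0 = 10.719
x·lx·mx: 0, 2.76, 3.8766, 5.967, 4.806, 8.346, 5.922, 1.218 → Σ = 32.8956
T = 32.8956 / 10.719 = 3.068906… → 3.069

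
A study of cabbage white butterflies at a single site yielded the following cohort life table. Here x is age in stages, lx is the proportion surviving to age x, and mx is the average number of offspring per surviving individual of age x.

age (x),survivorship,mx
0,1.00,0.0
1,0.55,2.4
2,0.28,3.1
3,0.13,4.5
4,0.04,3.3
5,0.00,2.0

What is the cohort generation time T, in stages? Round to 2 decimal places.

lx·mx: 0, 1.32, 0.868, 0.585, 0.132, 0 → R0 = 2.905
x·lx·mx: 0, 1.32, 1.736, 1.755, 0.528, 0 → Σ = 5.339
T = 5.339 / 2.905 = 1.837866… → 1.84

1.84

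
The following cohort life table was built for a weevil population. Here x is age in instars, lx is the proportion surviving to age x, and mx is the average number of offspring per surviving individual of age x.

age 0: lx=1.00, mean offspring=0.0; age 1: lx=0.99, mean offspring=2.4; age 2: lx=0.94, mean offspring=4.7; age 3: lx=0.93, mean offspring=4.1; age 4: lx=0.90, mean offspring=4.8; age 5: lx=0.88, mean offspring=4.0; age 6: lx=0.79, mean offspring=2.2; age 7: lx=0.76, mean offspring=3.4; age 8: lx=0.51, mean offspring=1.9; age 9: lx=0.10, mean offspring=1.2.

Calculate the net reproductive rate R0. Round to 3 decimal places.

lx·mx by age: 0, 2.376, 4.418, 3.813, 4.32, 3.52, 1.738, 2.584, 0.969, 0.12
R0 = Σ lx·mx = 23.858 → 23.858

23.858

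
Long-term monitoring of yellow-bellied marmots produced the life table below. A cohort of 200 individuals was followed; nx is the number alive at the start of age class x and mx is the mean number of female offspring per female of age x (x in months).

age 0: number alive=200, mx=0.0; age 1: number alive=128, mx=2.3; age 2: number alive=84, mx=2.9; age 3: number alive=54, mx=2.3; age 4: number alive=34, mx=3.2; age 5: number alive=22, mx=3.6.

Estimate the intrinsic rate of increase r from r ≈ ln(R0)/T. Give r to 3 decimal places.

0.620

lx = nx/n0 = nx/200: 1, 0.64, 0.42, 0.27, 0.17, 0.11
R0 = Σ lx·mx = 0 + 1.472 + 1.218 + 0.621 + 0.544 + 0.396 = 4.251
Σ x·lx·mx = 9.927; T = 9.927/4.251 = 2.33522…
r ≈ ln(R0)/T = ln(4.251)/2.33522… = 0.61971… → 0.620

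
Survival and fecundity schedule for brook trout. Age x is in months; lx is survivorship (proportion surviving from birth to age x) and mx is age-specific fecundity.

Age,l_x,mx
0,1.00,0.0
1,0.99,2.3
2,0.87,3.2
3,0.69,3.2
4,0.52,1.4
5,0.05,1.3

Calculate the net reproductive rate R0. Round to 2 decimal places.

lx·mx by age: 0, 2.277, 2.784, 2.208, 0.728, 0.065
R0 = Σ lx·mx = 8.062 → 8.06

8.06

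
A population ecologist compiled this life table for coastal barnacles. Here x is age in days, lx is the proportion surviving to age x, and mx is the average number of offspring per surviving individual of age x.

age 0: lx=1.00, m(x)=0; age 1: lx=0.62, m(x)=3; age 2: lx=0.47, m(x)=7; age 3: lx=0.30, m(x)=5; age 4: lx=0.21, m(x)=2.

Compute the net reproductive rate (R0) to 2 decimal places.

7.07

lx·mx by age: 0, 1.86, 3.29, 1.5, 0.42
R0 = Σ lx·mx = 7.07 → 7.07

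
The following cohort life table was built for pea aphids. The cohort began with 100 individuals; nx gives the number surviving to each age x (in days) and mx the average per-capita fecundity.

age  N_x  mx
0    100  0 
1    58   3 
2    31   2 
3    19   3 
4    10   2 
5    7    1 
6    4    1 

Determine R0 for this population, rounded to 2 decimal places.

3.24

lx = nx/n0 = nx/100: 1, 0.58, 0.31, 0.19, 0.1, 0.07, 0.04
lx·mx by age: 0, 1.74, 0.62, 0.57, 0.2, 0.07, 0.04
R0 = Σ lx·mx = 3.24 → 3.24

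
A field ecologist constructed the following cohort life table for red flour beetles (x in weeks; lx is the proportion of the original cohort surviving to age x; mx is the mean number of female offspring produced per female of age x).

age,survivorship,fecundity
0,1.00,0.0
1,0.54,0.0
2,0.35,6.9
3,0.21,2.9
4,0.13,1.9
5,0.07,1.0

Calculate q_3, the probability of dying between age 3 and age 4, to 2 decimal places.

0.38

q_3 = (l_3 − l_4) / l_3 = (0.21 − 0.13) / 0.21
     = 0.08 / 0.21 = 0.380952… → 0.38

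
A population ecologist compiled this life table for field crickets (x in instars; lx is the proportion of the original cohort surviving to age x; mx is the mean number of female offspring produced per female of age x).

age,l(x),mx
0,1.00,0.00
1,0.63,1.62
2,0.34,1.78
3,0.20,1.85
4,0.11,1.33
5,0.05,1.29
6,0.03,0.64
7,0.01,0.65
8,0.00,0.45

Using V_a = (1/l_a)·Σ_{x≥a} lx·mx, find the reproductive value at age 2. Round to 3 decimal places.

lx·mx for x ≥ 2: 0.6052, 0.37, 0.1463, 0.0645, 0.0192, 0.0065, 0 → sum = 1.2117
V_2 = 1.2117 / l_2 = 1.2117 / 0.34 = 3.563824… → 3.564

3.564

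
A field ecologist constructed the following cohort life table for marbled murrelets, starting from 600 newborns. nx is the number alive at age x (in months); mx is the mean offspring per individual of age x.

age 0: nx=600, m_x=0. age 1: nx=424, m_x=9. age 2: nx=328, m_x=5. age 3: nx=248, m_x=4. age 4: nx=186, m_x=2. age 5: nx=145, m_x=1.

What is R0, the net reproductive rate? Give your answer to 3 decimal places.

11.608

lx = nx/n0 = nx/600: 1, 0.70667…, 0.54667…, 0.41333…, 0.31, 0.24167…
lx·mx by age: 0, 6.36…, 2.733333…, 1.653333…, 0.62, 0.241667…
R0 = Σ lx·mx = 11.608333… → 11.608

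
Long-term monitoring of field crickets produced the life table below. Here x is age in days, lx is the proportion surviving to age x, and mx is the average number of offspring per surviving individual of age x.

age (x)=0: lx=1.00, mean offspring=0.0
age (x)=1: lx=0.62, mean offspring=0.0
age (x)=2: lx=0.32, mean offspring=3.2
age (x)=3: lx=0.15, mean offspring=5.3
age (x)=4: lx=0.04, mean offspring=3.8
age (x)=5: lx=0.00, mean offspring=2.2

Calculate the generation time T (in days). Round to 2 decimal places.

2.56

lx·mx: 0, 0, 1.024, 0.795, 0.152, 0 → R0 = 1.971
x·lx·mx: 0, 0, 2.048, 2.385, 0.608, 0 → Σ = 5.041
T = 5.041 / 1.971 = 2.557585… → 2.56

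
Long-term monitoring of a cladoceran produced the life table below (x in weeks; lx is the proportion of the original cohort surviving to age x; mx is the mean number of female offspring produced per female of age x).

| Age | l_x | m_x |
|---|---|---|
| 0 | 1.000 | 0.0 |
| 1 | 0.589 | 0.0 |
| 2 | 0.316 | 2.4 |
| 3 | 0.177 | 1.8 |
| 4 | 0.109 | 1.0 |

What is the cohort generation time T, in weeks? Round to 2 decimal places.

lx·mx: 0, 0, 0.7584, 0.3186, 0.109 → R0 = 1.186
x·lx·mx: 0, 0, 1.5168, 0.9558, 0.436 → Σ = 2.9086
T = 2.9086 / 1.186 = 2.452445… → 2.45

2.45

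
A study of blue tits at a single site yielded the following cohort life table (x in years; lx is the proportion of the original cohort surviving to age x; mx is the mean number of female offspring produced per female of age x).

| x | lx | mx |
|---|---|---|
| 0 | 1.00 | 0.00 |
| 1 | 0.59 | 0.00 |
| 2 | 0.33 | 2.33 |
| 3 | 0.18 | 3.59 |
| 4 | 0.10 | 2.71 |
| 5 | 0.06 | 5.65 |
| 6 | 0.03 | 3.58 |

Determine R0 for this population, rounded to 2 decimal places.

2.13

lx·mx by age: 0, 0, 0.7689, 0.6462, 0.271, 0.339, 0.1074
R0 = Σ lx·mx = 2.1325 → 2.13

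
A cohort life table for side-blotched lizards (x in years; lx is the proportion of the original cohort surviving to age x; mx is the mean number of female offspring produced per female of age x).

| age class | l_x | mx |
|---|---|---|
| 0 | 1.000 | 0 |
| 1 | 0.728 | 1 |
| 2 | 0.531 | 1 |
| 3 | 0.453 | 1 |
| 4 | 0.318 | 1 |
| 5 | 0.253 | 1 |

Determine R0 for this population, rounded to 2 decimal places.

lx·mx by age: 0, 0.728, 0.531, 0.453, 0.318, 0.253
R0 = Σ lx·mx = 2.283 → 2.28

2.28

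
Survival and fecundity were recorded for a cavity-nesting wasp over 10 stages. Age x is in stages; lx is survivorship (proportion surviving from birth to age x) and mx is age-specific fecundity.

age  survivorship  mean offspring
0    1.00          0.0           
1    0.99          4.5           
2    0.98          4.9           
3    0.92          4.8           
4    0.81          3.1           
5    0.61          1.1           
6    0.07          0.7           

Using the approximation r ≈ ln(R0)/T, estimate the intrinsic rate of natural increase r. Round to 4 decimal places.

R0 = Σ lx·mx = 0 + 4.455 + 4.802 + 4.416 + 2.511 + 0.671 + 0.049 = 16.904
Σ x·lx·mx = 41; T = 41/16.904 = 2.42546…
r ≈ ln(R0)/T = ln(16.904)/2.42546… = 1.165778… → 1.1658

1.1658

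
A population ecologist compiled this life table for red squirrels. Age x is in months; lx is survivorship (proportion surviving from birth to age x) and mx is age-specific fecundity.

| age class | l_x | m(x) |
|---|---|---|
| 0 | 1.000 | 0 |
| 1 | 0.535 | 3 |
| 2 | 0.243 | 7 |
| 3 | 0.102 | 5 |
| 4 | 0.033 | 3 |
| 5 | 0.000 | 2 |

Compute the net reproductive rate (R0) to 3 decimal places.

lx·mx by age: 0, 1.605, 1.701, 0.51, 0.099, 0
R0 = Σ lx·mx = 3.915 → 3.915

3.915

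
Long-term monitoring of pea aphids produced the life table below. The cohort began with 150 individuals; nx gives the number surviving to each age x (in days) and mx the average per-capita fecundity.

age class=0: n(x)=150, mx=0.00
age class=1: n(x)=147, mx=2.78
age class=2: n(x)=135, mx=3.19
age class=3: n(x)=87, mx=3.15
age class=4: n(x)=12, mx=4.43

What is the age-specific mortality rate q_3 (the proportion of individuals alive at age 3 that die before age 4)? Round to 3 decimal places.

lx = nx/n0 = nx/150: 1, 0.98, 0.9, 0.58, 0.08
q_3 = (l_3 − l_4) / l_3 = (0.58 − 0.08) / 0.58
     = 0.5 / 0.58 = 0.862069… → 0.862

0.862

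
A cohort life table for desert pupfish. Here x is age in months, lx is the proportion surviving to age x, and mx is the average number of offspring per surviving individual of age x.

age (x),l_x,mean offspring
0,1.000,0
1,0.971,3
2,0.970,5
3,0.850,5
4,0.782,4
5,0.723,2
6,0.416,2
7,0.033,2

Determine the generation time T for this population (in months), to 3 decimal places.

2.892

lx·mx: 0, 2.913, 4.85, 4.25, 3.128, 1.446, 0.832, 0.066 → R0 = 17.485
x·lx·mx: 0, 2.913, 9.7, 12.75, 12.512, 7.23, 4.992, 0.462 → Σ = 50.559
T = 50.559 / 17.485 = 2.891564… → 2.892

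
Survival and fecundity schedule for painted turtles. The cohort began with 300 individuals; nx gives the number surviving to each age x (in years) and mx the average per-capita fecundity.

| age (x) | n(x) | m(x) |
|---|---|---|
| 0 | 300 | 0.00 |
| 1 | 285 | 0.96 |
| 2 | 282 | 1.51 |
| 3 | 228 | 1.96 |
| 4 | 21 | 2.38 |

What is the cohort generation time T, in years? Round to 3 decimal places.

2.228

lx = nx/n0 = nx/300: 1, 0.95, 0.94, 0.76, 0.07
lx·mx: 0, 0.912, 1.4194, 1.4896, 0.1666 → R0 = 3.9876
x·lx·mx: 0, 0.912, 2.8388, 4.4688, 0.6664 → Σ = 8.886
T = 8.886 / 3.9876 = 2.228408… → 2.228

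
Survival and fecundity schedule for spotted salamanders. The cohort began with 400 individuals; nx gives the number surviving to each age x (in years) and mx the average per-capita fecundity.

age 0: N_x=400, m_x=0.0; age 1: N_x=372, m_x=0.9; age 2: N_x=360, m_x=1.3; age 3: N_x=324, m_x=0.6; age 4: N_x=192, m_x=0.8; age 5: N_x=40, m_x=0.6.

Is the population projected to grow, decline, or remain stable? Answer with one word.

growing

lx = nx/n0 = nx/400: 1, 0.93, 0.9, 0.81, 0.48, 0.1
R0 = Σ lx·mx = 0 + 0.837 + 1.17 + 0.486 + 0.384 + 0.06 = 2.937
R0 > 1, so the population is growing.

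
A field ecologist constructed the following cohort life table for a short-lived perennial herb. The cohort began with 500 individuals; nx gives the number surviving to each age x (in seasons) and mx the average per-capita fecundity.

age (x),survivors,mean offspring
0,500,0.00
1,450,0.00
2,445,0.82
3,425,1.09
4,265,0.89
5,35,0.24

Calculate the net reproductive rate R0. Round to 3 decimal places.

lx = nx/n0 = nx/500: 1, 0.9, 0.89, 0.85, 0.53, 0.07
lx·mx by age: 0, 0, 0.7298, 0.9265, 0.4717, 0.0168
R0 = Σ lx·mx = 2.1448 → 2.145

2.145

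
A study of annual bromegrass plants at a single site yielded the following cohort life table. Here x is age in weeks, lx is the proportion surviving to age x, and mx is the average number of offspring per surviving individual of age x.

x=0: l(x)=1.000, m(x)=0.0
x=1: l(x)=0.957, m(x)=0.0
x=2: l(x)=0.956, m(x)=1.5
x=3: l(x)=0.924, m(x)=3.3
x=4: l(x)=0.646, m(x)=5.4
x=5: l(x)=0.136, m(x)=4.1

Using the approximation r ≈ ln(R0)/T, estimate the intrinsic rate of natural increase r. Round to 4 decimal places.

R0 = Σ lx·mx = 0 + 0 + 1.434 + 3.0492 + 3.4884 + 0.5576 = 8.5292
Σ x·lx·mx = 28.7572; T = 28.7572/8.5292 = 3.37162…
r ≈ ln(R0)/T = ln(8.5292)/3.37162… = 0.635747… → 0.6357

0.6357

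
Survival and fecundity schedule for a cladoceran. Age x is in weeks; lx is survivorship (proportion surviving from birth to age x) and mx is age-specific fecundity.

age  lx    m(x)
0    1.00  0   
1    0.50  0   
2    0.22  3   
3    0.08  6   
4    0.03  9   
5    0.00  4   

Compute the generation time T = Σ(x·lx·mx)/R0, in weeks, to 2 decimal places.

2.72

lx·mx: 0, 0, 0.66, 0.48, 0.27, 0 → R0 = 1.41
x·lx·mx: 0, 0, 1.32, 1.44, 1.08, 0 → Σ = 3.84
T = 3.84 / 1.41 = 2.723404… → 2.72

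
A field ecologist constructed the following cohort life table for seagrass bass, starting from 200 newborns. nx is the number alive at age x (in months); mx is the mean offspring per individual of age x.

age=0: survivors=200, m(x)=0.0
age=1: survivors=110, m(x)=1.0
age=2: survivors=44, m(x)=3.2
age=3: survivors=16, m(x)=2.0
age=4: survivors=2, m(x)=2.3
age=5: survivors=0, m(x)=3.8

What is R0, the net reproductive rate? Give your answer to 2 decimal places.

1.44

lx = nx/n0 = nx/200: 1, 0.55, 0.22, 0.08, 0.01, 0
lx·mx by age: 0, 0.55, 0.704, 0.16, 0.023, 0
R0 = Σ lx·mx = 1.437 → 1.44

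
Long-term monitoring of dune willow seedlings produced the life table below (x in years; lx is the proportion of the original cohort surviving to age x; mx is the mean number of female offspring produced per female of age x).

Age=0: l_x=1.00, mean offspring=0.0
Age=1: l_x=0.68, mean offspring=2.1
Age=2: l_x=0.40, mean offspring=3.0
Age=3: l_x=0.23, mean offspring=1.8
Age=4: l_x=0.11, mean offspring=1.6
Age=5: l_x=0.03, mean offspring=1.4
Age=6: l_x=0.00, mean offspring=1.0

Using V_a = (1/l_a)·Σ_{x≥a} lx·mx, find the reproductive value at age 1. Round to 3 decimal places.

4.794

lx·mx for x ≥ 1: 1.428, 1.2, 0.414, 0.176, 0.042, 0 → sum = 3.26
V_1 = 3.26 / l_1 = 3.26 / 0.68 = 4.794118… → 4.794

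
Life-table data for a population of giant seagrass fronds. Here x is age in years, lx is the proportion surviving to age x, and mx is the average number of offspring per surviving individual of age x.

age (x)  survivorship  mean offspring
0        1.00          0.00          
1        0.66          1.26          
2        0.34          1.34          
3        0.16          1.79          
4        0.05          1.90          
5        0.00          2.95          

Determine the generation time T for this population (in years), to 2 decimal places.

lx·mx: 0, 0.8316, 0.4556, 0.2864, 0.095, 0 → R0 = 1.6686
x·lx·mx: 0, 0.8316, 0.9112, 0.8592, 0.38, 0 → Σ = 2.982
T = 2.982 / 1.6686 = 1.787127… → 1.79

1.79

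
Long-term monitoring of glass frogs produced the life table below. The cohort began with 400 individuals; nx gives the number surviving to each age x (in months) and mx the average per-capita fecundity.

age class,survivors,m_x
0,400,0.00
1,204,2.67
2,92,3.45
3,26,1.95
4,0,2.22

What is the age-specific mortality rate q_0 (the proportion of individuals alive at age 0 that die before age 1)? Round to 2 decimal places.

lx = nx/n0 = nx/400: 1, 0.51, 0.23, 0.065, 0
q_0 = (l_0 − l_1) / l_0 = (1 − 0.51) / 1
     = 0.49 / 1 = 0.49 → 0.49

0.49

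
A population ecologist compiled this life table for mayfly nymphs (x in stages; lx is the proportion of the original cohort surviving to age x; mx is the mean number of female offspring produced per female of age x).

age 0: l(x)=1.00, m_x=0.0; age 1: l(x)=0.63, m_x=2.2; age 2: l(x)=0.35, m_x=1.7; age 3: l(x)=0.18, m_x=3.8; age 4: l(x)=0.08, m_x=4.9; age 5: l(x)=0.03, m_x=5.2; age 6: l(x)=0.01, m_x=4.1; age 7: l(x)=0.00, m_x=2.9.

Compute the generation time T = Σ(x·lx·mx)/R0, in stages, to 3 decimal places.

lx·mx: 0, 1.386, 0.595, 0.684, 0.392, 0.156, 0.041, 0 → R0 = 3.254
x·lx·mx: 0, 1.386, 1.19, 2.052, 1.568, 0.78, 0.246, 0 → Σ = 7.222
T = 7.222 / 3.254 = 2.219422… → 2.219

2.219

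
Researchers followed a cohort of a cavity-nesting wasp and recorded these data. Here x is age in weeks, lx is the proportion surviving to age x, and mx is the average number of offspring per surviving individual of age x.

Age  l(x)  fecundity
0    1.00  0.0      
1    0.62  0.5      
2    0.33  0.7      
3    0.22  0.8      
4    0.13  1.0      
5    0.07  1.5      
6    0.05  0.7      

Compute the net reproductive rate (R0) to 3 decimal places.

lx·mx by age: 0, 0.31, 0.231, 0.176, 0.13, 0.105, 0.035
R0 = Σ lx·mx = 0.987 → 0.987

0.987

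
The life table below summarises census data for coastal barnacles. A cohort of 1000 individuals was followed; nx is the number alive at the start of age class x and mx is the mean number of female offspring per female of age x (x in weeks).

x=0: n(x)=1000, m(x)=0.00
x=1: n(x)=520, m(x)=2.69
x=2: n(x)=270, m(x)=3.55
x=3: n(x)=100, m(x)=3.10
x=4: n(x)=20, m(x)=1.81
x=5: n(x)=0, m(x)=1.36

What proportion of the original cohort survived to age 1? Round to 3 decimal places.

l_1 = n_1/n_0 = 520/1000 = 0.52 → 0.520

0.520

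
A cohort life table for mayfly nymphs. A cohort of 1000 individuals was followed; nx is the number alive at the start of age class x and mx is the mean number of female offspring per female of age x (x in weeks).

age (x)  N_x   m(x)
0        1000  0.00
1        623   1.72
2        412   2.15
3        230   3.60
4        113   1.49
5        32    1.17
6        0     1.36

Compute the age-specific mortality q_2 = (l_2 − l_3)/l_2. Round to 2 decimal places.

lx = nx/n0 = nx/1000: 1, 0.623, 0.412, 0.23, 0.113, 0.032, 0
q_2 = (l_2 − l_3) / l_2 = (0.412 − 0.23) / 0.412
     = 0.182 / 0.412 = 0.441748… → 0.44

0.44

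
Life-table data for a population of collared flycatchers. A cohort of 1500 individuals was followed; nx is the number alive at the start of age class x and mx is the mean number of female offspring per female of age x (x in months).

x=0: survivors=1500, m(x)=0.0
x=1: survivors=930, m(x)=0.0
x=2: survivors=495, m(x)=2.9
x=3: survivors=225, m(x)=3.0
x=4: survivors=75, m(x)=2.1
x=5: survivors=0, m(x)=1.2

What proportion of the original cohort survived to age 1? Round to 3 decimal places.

0.620

l_1 = n_1/n_0 = 930/1500 = 0.62 → 0.620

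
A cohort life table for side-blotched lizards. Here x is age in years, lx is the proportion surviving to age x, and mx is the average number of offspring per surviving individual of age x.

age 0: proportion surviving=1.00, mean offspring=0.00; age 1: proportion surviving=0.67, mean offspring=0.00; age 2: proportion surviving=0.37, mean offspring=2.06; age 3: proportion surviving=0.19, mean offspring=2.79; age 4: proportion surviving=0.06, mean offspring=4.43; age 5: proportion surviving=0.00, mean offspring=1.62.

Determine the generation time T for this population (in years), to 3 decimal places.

2.681

lx·mx: 0, 0, 0.7622, 0.5301, 0.2658, 0 → R0 = 1.5581
x·lx·mx: 0, 0, 1.5244, 1.5903, 1.0632, 0 → Σ = 4.1779
T = 4.1779 / 1.5581 = 2.681407… → 2.681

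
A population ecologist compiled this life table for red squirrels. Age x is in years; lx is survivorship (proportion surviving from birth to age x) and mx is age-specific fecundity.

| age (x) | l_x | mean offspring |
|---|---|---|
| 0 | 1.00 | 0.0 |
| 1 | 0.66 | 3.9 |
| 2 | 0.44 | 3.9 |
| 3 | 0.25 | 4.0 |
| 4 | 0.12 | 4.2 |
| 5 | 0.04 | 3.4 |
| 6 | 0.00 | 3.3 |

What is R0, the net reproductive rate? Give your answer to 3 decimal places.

5.930

lx·mx by age: 0, 2.574, 1.716, 1, 0.504, 0.136, 0
R0 = Σ lx·mx = 5.93 → 5.930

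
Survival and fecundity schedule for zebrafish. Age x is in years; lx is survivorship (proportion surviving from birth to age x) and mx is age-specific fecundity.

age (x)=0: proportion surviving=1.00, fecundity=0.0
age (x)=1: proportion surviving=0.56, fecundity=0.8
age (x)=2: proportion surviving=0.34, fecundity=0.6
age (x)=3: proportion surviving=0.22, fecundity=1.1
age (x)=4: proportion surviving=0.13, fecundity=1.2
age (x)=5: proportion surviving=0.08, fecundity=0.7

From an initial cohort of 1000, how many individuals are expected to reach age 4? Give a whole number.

Expected survivors = N0 · l_4 = 1000 × 0.13 = 130 → 130

130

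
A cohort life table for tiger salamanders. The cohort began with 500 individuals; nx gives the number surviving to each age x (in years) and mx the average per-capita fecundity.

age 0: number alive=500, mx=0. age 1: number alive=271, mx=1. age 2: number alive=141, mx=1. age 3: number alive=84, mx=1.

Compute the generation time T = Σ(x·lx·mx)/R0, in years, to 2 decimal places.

lx = nx/n0 = nx/500: 1, 0.542, 0.282, 0.168
lx·mx: 0, 0.542, 0.282, 0.168 → R0 = 0.992
x·lx·mx: 0, 0.542, 0.564, 0.504 → Σ = 1.61
T = 1.61 / 0.992 = 1.622984… → 1.62

1.62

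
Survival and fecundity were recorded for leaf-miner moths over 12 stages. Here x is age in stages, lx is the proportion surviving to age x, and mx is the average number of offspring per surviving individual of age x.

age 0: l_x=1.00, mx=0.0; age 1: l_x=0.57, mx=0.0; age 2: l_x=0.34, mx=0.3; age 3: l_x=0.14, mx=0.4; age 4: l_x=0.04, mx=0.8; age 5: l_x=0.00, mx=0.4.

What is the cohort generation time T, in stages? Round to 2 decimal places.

lx·mx: 0, 0, 0.102, 0.056, 0.032, 0 → R0 = 0.19
x·lx·mx: 0, 0, 0.204, 0.168, 0.128, 0 → Σ = 0.5
T = 0.5 / 0.19 = 2.631579… → 2.63

2.63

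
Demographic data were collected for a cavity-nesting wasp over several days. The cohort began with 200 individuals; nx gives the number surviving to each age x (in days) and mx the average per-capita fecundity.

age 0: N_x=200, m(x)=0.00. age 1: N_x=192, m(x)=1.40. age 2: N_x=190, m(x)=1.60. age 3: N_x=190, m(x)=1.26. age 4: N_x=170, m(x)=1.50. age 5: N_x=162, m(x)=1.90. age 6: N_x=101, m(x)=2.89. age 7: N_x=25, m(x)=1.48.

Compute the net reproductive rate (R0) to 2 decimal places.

lx = nx/n0 = nx/200: 1, 0.96, 0.95, 0.95, 0.85, 0.81, 0.505, 0.125
lx·mx by age: 0, 1.344, 1.52, 1.197, 1.275, 1.539, 1.45945, 0.185
R0 = Σ lx·mx = 8.51945 → 8.52

8.52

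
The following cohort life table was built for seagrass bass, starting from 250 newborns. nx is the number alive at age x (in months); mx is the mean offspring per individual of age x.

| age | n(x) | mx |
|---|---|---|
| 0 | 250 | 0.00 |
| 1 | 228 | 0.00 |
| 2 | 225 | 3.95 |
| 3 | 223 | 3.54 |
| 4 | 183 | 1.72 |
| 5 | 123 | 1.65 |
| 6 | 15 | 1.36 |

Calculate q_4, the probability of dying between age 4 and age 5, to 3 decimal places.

0.328

lx = nx/n0 = nx/250: 1, 0.912, 0.9, 0.892, 0.732, 0.492, 0.06
q_4 = (l_4 − l_5) / l_4 = (0.732 − 0.492) / 0.732
     = 0.24 / 0.732 = 0.327869… → 0.328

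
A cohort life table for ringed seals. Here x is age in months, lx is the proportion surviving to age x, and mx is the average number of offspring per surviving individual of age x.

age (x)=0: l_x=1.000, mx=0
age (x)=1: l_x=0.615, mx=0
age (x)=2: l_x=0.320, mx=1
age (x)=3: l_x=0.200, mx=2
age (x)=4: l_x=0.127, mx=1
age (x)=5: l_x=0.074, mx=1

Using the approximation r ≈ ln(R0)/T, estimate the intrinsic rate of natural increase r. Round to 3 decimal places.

-0.028

R0 = Σ lx·mx = 0 + 0 + 0.32 + 0.4 + 0.127 + 0.074 = 0.921
Σ x·lx·mx = 2.718; T = 2.718/0.921 = 2.95114…
r ≈ ln(R0)/T = ln(0.921)/2.95114… = -0.02789… → -0.028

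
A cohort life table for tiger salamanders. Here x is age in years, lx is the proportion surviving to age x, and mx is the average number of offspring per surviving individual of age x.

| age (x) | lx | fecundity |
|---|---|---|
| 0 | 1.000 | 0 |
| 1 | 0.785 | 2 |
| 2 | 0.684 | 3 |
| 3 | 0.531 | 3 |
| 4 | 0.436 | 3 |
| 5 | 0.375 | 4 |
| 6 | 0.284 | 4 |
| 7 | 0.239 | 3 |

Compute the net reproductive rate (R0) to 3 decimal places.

9.876

lx·mx by age: 0, 1.57, 2.052, 1.593, 1.308, 1.5, 1.136, 0.717
R0 = Σ lx·mx = 9.876 → 9.876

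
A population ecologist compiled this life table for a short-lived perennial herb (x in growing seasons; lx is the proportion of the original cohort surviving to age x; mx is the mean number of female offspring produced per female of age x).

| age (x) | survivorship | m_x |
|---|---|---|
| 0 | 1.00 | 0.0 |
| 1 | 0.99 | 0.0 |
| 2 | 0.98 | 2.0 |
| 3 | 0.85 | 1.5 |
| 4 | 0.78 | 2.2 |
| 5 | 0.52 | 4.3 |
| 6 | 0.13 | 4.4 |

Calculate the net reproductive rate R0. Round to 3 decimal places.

lx·mx by age: 0, 0, 1.96, 1.275, 1.716, 2.236, 0.572
R0 = Σ lx·mx = 7.759 → 7.759

7.759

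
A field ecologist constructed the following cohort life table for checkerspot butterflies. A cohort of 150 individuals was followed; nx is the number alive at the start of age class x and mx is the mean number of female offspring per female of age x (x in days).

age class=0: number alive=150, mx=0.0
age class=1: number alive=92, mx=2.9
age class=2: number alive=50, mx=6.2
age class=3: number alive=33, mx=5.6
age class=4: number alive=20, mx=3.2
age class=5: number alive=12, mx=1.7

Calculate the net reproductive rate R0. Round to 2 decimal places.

5.64

lx = nx/n0 = nx/150: 1, 0.61333…, 0.33333…, 0.22, 0.13333…, 0.08
lx·mx by age: 0, 1.778667…, 2.066667…, 1.232, 0.426667…, 0.136
R0 = Σ lx·mx = 5.64… → 5.64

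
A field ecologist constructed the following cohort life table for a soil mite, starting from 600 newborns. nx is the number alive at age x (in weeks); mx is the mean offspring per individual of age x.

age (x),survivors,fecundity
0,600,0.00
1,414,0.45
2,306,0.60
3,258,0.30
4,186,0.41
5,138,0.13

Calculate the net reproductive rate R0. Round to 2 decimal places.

lx = nx/n0 = nx/600: 1, 0.69, 0.51, 0.43, 0.31, 0.23
lx·mx by age: 0, 0.3105, 0.306, 0.129, 0.1271, 0.0299
R0 = Σ lx·mx = 0.9025 → 0.90

0.90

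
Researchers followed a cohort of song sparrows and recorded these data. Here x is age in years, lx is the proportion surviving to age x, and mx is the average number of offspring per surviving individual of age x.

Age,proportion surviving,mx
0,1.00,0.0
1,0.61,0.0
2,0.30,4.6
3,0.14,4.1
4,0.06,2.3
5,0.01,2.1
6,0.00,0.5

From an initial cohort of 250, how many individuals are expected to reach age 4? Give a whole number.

15

Expected survivors = N0 · l_4 = 250 × 0.06 = 15 → 15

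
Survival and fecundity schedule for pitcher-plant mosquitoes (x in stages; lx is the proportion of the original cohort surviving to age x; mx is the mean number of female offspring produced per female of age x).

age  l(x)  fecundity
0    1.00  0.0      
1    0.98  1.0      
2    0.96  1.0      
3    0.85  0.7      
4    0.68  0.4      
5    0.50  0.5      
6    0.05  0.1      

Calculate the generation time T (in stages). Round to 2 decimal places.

2.30

lx·mx: 0, 0.98, 0.96, 0.595, 0.272, 0.25, 0.005 → R0 = 3.062
x·lx·mx: 0, 0.98, 1.92, 1.785, 1.088, 1.25, 0.03 → Σ = 7.053
T = 7.053 / 3.062 = 2.303396… → 2.30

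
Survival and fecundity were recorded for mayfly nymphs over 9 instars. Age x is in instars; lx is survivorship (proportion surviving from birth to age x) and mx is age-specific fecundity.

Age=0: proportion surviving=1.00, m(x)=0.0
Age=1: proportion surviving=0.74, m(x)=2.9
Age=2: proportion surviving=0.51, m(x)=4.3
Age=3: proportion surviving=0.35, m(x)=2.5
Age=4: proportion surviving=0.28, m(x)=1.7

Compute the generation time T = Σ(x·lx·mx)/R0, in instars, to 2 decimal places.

lx·mx: 0, 2.146, 2.193, 0.875, 0.476 → R0 = 5.69
x·lx·mx: 0, 2.146, 4.386, 2.625, 1.904 → Σ = 11.061
T = 11.061 / 5.69 = 1.943937… → 1.94

1.94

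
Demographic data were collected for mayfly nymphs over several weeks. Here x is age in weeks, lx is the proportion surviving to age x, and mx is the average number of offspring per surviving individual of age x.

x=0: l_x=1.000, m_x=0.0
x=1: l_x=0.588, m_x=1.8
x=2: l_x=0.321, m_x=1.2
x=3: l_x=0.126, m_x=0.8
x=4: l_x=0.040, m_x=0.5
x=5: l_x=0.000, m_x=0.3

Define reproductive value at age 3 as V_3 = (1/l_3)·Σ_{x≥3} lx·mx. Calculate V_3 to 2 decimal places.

0.96

lx·mx for x ≥ 3: 0.1008, 0.02, 0 → sum = 0.1208
V_3 = 0.1208 / l_3 = 0.1208 / 0.126 = 0.95873… → 0.96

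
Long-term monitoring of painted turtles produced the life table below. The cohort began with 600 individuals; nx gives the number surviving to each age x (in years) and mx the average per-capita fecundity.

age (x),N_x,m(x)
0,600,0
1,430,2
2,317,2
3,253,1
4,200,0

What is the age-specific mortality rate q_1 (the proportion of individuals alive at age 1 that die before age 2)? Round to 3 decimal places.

0.263

lx = nx/n0 = nx/600: 1, 0.71667…, 0.52833…, 0.42167…, 0.33333…
q_1 = (l_1 − l_2) / l_1 = (0.716667… − 0.528333…) / 0.716667…
     = 0.188333… / 0.716667… = 0.262791… → 0.263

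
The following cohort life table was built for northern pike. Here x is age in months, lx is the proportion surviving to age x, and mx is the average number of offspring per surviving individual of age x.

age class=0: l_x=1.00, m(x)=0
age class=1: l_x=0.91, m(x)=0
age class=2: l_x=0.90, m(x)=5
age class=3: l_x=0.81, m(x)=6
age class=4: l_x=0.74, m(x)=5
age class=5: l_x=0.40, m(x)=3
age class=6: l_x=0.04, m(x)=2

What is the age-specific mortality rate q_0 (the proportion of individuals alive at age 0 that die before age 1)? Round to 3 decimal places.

0.090

q_0 = (l_0 − l_1) / l_0 = (1 − 0.91) / 1
     = 0.09 / 1 = 0.09 → 0.090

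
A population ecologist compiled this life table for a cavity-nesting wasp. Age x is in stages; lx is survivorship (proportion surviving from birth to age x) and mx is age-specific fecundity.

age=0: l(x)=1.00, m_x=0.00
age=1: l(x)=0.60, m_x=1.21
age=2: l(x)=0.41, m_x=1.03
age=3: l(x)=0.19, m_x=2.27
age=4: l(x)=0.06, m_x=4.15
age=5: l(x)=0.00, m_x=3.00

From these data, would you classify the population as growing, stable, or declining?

growing

R0 = Σ lx·mx = 0 + 0.726 + 0.4223 + 0.4313 + 0.249 + 0 = 1.8286
R0 > 1, so the population is growing.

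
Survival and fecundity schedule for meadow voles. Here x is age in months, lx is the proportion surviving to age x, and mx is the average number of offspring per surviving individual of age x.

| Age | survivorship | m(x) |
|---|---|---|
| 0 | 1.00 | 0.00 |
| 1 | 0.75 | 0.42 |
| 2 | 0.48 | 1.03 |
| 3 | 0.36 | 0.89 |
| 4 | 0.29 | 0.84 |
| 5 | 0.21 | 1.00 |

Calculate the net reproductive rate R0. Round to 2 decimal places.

lx·mx by age: 0, 0.315, 0.4944, 0.3204, 0.2436, 0.21
R0 = Σ lx·mx = 1.5834 → 1.58

1.58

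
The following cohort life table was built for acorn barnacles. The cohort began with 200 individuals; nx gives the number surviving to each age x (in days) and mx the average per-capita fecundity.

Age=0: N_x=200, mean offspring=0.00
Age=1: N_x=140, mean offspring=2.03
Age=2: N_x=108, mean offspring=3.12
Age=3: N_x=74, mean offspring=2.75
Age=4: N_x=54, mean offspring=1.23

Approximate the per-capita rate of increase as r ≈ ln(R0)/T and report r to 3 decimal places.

lx = nx/n0 = nx/200: 1, 0.7, 0.54, 0.37, 0.27
R0 = Σ lx·mx = 0 + 1.421 + 1.6848 + 1.0175 + 0.3321 = 4.4554
Σ x·lx·mx = 9.1715; T = 9.1715/4.4554 = 2.05851…
r ≈ ln(R0)/T = ln(4.4554)/2.05851… = 0.72582… → 0.726

0.726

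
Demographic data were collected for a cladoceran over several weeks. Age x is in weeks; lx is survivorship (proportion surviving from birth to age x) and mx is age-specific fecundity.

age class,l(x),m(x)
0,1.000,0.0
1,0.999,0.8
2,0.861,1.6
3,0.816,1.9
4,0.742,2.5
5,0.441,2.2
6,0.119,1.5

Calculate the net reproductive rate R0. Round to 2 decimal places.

6.73

lx·mx by age: 0, 0.7992, 1.3776, 1.5504, 1.855, 0.9702, 0.1785
R0 = Σ lx·mx = 6.7309 → 6.73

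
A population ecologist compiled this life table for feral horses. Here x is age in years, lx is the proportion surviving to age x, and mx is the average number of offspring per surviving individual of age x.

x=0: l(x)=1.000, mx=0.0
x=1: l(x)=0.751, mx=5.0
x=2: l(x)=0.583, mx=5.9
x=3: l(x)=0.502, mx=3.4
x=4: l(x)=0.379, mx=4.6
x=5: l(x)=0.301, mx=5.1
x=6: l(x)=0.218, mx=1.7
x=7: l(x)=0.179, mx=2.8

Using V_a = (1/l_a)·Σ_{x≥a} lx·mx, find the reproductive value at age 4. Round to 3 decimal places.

lx·mx for x ≥ 4: 1.7434, 1.5351, 0.3706, 0.5012 → sum = 4.1503
V_4 = 4.1503 / l_4 = 4.1503 / 0.379 = 10.95066… → 10.951

10.951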